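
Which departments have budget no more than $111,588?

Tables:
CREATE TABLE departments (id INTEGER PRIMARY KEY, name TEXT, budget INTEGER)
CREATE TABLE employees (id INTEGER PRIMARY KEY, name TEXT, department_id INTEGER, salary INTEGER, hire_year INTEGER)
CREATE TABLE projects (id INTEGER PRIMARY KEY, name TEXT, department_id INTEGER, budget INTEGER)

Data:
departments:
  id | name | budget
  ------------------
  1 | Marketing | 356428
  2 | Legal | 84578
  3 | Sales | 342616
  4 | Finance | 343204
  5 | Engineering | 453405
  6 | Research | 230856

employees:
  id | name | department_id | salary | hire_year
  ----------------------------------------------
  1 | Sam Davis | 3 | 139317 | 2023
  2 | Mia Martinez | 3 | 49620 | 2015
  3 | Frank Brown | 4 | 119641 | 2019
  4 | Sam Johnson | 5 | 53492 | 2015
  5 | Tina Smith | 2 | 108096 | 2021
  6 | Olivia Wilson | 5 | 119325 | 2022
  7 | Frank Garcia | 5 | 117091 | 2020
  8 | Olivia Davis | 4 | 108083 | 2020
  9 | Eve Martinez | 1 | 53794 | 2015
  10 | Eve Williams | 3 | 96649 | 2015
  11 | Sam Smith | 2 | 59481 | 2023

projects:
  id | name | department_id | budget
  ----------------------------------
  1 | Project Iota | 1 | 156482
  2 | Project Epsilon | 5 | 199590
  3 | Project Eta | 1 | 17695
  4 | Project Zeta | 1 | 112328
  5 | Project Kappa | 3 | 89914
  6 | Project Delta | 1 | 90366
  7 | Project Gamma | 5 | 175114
SELECT name, budget FROM departments WHERE budget <= 111588

Execution result:
name | budget
Legal | 84578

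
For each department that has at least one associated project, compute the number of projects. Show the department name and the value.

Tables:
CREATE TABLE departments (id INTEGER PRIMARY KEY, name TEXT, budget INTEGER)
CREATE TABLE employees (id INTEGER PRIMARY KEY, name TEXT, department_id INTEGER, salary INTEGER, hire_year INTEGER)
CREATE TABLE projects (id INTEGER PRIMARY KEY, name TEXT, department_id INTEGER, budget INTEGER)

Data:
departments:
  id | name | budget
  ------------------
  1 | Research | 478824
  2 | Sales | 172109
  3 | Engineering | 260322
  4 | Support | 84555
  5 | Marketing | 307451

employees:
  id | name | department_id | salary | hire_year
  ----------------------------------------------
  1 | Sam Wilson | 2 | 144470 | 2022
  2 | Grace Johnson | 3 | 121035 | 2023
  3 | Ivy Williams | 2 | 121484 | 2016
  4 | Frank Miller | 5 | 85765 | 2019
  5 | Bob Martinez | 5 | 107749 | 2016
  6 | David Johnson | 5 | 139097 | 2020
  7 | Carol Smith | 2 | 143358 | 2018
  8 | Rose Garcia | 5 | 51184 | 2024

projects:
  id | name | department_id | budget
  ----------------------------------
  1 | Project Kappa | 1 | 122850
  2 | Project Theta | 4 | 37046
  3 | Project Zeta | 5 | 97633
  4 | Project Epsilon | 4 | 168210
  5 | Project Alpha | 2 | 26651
SELECT p.name, COUNT(*) AS n FROM projects c JOIN departments p ON c.department_id = p.id GROUP BY p.id, p.name

Execution result:
name | n
Research | 1
Sales | 1
Support | 2
Marketing | 1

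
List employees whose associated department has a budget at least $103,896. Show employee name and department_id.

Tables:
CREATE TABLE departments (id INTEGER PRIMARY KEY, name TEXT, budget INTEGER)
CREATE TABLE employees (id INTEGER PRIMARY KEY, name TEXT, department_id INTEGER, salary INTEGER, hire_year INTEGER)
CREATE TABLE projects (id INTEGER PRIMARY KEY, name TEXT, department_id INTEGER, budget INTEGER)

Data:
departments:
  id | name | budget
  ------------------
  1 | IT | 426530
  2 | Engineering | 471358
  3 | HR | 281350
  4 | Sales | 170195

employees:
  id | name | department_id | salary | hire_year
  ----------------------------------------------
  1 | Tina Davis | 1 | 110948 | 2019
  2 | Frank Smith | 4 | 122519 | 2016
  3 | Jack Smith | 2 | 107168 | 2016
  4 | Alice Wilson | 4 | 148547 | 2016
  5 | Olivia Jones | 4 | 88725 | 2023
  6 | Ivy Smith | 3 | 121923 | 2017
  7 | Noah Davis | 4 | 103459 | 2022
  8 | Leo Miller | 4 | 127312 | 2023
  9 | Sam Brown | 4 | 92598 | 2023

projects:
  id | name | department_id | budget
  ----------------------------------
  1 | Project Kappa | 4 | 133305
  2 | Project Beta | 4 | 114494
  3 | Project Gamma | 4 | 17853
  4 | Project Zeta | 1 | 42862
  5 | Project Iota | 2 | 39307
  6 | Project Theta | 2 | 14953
SELECT name, department_id FROM employees WHERE department_id IN (SELECT id FROM departments WHERE budget >= 103896)

Execution result:
name | department_id
Tina Davis | 1
Frank Smith | 4
Jack Smith | 2
Alice Wilson | 4
Olivia Jones | 4
Ivy Smith | 3
Noah Davis | 4
Leo Miller | 4
Sam Brown | 4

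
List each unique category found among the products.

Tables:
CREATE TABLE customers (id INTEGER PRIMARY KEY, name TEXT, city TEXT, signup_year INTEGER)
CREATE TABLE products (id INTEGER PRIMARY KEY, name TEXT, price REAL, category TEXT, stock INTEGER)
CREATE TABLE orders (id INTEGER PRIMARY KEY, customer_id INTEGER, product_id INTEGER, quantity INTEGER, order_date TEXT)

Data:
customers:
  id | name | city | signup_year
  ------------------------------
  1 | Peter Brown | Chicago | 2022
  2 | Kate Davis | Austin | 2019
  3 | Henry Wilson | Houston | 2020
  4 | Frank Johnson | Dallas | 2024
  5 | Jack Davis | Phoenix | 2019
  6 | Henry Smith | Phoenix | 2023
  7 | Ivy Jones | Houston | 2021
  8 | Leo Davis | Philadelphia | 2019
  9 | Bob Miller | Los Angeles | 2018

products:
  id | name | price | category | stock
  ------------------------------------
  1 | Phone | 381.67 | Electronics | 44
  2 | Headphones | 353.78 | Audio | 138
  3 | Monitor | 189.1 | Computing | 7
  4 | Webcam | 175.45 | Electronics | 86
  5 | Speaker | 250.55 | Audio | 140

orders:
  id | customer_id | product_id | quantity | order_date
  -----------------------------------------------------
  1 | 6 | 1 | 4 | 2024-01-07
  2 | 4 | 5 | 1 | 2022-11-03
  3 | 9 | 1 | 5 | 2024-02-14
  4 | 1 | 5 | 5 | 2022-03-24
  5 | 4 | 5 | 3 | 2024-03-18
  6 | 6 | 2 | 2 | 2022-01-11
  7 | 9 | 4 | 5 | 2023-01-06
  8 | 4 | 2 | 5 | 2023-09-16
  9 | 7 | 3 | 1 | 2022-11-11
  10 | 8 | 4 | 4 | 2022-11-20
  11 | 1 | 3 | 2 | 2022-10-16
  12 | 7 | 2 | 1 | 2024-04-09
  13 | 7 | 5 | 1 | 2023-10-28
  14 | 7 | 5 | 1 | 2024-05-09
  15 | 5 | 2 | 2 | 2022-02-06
SELECT DISTINCT category FROM products

Execution result:
category
Electronics
Audio
Computing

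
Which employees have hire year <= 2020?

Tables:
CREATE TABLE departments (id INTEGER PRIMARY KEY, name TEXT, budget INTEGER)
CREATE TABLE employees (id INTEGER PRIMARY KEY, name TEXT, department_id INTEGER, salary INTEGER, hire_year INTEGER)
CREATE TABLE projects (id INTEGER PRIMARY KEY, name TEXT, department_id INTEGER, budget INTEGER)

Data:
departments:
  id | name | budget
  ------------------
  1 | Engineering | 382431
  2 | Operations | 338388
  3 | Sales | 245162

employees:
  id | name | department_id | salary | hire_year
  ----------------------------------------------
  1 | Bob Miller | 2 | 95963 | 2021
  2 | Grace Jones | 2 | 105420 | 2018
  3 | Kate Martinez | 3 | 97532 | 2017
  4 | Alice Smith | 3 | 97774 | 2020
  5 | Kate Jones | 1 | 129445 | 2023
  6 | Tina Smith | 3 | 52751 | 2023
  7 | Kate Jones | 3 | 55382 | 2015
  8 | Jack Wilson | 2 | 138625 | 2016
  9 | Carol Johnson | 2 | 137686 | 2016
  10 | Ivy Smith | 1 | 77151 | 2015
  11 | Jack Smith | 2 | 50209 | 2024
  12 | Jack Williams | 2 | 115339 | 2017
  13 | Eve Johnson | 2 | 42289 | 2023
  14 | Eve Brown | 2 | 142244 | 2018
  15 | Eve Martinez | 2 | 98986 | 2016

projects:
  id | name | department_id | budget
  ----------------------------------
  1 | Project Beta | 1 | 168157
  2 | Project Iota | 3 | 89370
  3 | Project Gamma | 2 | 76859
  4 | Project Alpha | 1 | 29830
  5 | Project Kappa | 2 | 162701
SELECT name, hire_year FROM employees WHERE hire_year <= 2020

Execution result:
name | hire_year
Grace Jones | 2018
Kate Martinez | 2017
Alice Smith | 2020
Kate Jones | 2015
Jack Wilson | 2016
Carol Johnson | 2016
Ivy Smith | 2015
Jack Williams | 2017
Eve Brown | 2018
Eve Martinez | 2016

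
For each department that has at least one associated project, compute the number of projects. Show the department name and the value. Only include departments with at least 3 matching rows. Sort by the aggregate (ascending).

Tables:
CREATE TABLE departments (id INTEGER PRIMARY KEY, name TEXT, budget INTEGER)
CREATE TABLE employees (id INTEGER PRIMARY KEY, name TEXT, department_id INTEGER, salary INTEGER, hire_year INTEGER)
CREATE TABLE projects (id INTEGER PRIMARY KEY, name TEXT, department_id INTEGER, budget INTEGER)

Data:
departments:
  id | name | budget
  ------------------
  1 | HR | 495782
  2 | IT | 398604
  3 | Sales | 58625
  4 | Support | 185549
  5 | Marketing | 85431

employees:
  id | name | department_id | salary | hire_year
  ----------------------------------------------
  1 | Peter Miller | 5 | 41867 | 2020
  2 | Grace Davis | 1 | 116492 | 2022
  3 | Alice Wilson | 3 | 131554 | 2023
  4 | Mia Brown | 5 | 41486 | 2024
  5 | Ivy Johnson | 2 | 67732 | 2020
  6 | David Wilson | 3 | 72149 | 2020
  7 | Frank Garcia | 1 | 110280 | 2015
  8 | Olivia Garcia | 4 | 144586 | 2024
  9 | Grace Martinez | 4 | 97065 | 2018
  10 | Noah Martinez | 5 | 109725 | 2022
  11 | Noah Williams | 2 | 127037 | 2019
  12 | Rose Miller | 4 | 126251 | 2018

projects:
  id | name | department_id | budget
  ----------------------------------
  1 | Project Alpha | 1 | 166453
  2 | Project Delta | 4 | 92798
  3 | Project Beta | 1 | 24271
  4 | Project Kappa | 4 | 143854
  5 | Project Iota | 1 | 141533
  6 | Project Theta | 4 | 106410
SELECT p.name, COUNT(*) AS n FROM projects c JOIN departments p ON c.department_id = p.id GROUP BY p.id, p.name HAVING COUNT(*) >= 3 ORDER BY n ASC

Execution result:
name | n
HR | 3
Support | 3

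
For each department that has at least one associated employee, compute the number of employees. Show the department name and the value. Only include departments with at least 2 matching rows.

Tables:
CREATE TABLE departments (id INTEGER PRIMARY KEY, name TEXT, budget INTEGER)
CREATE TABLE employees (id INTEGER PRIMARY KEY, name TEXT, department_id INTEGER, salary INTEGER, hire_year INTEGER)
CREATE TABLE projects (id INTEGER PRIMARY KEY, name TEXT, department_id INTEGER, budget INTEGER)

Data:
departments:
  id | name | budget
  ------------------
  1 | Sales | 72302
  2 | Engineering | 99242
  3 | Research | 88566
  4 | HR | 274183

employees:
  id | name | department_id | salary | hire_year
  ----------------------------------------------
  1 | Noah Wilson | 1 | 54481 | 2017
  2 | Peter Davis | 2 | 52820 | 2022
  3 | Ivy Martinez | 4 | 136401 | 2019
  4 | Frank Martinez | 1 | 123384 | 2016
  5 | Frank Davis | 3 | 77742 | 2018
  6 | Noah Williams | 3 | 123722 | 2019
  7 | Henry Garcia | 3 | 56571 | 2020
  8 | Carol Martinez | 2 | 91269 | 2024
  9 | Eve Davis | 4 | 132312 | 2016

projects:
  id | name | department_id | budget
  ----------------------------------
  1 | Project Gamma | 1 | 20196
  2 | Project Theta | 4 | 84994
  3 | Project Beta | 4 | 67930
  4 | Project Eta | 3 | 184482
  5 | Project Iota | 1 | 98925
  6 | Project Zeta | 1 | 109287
SELECT p.name, COUNT(*) AS n FROM employees c JOIN departments p ON c.department_id = p.id GROUP BY p.id, p.name HAVING COUNT(*) >= 2

Execution result:
name | n
Sales | 2
Engineering | 2
Research | 3
HR | 2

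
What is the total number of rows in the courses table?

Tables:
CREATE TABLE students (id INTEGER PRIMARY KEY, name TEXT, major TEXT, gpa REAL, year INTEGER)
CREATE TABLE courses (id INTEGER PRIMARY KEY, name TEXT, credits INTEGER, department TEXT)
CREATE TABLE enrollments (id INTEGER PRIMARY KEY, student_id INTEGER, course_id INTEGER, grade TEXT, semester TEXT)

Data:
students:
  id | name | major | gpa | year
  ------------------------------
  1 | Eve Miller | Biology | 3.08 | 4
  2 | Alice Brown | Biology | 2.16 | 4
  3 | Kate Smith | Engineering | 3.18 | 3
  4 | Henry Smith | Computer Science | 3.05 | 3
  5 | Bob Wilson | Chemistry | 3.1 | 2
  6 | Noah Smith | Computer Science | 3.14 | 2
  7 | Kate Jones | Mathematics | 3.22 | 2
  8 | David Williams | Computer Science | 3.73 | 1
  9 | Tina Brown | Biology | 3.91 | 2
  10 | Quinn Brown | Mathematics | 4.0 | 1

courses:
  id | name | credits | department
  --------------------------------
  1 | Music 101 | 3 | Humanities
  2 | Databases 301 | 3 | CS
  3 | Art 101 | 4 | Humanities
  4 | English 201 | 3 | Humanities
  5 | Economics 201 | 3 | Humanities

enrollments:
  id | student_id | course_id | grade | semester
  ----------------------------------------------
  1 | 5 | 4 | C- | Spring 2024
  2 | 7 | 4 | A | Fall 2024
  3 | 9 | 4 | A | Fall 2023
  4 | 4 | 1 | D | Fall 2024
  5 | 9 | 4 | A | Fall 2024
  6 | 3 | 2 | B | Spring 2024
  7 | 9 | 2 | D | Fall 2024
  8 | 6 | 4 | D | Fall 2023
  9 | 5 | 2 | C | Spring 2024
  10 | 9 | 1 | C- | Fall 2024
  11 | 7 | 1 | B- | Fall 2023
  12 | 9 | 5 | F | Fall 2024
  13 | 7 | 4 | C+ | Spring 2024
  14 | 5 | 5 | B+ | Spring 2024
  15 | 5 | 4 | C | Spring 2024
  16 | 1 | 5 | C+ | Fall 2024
SELECT COUNT(*) FROM courses

Execution result:
5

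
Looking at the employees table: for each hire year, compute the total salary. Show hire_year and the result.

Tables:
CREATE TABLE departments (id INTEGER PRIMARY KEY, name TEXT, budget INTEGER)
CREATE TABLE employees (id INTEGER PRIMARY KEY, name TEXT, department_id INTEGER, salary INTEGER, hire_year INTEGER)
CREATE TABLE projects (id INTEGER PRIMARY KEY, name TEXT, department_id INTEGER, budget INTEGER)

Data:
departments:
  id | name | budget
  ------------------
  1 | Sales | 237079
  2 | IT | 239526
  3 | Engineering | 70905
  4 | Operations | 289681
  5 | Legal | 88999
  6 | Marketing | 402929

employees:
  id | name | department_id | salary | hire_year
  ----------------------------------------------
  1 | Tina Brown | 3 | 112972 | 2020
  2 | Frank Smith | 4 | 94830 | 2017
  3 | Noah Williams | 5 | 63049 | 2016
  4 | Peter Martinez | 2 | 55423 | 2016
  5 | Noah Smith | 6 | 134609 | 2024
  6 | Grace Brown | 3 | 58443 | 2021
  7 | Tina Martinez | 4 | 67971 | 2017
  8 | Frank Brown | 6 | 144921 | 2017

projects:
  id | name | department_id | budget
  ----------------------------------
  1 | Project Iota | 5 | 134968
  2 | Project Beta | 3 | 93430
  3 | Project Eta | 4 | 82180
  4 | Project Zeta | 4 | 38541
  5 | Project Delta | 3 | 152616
SELECT hire_year, SUM(salary) AS sum_salary FROM employees GROUP BY hire_year

Execution result:
hire_year | sum_salary
2016 | 118472
2017 | 307722
2020 | 112972
2021 | 58443
2024 | 134609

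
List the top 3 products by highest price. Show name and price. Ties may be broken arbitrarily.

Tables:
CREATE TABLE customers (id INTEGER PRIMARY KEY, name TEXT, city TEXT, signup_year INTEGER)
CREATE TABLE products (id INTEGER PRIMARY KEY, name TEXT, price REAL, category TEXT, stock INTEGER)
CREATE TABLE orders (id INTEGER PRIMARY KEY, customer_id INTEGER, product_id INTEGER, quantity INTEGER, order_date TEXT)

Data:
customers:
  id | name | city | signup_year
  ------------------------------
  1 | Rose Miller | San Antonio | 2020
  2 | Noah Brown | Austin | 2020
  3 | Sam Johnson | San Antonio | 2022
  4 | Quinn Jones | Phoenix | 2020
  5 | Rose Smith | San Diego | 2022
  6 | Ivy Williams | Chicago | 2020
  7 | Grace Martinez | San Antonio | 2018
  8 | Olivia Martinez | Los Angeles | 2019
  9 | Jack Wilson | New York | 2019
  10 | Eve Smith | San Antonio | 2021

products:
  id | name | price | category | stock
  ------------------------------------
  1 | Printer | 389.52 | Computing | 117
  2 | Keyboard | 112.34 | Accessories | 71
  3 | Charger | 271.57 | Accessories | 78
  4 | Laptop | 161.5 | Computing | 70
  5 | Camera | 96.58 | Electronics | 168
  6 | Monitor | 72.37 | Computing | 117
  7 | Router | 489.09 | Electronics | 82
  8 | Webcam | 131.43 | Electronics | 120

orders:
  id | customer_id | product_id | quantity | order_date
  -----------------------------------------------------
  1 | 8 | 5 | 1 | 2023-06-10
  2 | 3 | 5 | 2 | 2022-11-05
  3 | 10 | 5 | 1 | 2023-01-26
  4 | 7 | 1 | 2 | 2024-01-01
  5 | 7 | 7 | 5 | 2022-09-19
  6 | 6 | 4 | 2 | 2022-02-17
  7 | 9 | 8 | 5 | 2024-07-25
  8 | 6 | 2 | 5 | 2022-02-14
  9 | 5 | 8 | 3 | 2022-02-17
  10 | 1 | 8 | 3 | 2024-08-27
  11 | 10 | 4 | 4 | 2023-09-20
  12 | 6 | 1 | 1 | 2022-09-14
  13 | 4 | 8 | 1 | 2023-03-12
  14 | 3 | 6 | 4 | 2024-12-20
SELECT name, price FROM products ORDER BY price DESC LIMIT 3

Execution result:
name | price
Router | 489.09
Printer | 389.52
Charger | 271.57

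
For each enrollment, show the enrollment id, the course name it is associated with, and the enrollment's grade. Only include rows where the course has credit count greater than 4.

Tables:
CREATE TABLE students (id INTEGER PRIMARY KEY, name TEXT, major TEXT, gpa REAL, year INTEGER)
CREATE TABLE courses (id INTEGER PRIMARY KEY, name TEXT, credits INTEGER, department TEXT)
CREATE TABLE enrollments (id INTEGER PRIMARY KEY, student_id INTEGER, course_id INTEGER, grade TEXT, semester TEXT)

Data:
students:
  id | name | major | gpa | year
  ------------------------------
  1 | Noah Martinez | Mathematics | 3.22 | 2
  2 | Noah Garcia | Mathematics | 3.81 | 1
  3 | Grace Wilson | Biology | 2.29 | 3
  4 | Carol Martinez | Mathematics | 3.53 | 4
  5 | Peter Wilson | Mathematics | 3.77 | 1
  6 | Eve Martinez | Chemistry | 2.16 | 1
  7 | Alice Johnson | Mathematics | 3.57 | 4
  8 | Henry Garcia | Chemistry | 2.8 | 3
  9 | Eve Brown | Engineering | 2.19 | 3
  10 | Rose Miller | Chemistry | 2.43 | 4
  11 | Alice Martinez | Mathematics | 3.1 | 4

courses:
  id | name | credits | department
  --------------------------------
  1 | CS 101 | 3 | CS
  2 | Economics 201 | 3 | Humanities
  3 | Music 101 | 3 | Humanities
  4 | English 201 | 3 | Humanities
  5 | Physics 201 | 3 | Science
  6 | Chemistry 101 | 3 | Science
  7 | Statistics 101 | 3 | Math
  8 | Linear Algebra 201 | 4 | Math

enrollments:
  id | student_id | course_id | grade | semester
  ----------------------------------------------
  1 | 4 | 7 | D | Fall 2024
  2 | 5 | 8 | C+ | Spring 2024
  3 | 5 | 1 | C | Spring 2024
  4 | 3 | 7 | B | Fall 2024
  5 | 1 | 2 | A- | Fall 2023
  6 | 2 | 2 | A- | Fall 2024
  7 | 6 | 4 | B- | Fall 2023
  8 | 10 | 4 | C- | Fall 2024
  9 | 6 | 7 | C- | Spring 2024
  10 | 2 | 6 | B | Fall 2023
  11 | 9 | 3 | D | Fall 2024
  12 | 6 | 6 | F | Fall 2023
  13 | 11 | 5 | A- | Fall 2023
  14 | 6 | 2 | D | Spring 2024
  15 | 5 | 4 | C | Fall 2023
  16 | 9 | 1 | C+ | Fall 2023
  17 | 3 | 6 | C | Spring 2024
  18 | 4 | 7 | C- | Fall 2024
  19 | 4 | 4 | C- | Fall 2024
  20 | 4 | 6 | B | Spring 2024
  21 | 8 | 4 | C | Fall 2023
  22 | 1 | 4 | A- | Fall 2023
SELECT c.id, p.name AS course, c.grade FROM enrollments c JOIN courses p ON c.course_id = p.id WHERE p.credits > 4

Execution result:
(no rows)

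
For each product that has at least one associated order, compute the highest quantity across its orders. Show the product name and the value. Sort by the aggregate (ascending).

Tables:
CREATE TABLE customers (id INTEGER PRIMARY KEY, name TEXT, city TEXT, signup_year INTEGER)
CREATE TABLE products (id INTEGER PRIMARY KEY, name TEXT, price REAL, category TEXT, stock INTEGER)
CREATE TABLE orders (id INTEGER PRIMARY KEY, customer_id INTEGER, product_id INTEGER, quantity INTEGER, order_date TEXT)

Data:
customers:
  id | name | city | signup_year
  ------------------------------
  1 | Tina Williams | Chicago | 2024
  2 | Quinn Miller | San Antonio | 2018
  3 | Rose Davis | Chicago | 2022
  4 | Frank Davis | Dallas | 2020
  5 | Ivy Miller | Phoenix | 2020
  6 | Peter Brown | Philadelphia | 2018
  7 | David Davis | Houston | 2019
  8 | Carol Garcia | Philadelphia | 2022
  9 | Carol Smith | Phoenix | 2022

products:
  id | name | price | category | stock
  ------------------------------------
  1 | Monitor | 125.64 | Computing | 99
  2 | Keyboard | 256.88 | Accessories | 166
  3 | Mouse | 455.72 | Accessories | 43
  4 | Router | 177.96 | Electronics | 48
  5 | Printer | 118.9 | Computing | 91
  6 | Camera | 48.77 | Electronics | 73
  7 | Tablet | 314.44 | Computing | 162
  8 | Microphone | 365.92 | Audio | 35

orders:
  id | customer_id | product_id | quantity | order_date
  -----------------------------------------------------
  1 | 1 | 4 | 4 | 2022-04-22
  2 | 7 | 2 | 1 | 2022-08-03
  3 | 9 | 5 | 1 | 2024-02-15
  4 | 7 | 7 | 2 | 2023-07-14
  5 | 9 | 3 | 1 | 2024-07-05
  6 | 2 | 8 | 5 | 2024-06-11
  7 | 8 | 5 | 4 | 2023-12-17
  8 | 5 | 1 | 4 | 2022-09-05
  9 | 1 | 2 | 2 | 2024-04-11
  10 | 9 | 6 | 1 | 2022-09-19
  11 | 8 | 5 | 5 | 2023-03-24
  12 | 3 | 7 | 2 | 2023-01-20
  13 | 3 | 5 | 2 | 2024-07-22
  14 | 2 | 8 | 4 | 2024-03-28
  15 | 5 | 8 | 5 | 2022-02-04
SELECT p.name, MAX(c.quantity) AS max_quantity FROM orders c JOIN products p ON c.product_id = p.id GROUP BY p.id, p.name ORDER BY max_quantity ASC

Execution result:
name | max_quantity
Mouse | 1
Camera | 1
Keyboard | 2
Tablet | 2
Monitor | 4
Router | 4
Printer | 5
Microphone | 5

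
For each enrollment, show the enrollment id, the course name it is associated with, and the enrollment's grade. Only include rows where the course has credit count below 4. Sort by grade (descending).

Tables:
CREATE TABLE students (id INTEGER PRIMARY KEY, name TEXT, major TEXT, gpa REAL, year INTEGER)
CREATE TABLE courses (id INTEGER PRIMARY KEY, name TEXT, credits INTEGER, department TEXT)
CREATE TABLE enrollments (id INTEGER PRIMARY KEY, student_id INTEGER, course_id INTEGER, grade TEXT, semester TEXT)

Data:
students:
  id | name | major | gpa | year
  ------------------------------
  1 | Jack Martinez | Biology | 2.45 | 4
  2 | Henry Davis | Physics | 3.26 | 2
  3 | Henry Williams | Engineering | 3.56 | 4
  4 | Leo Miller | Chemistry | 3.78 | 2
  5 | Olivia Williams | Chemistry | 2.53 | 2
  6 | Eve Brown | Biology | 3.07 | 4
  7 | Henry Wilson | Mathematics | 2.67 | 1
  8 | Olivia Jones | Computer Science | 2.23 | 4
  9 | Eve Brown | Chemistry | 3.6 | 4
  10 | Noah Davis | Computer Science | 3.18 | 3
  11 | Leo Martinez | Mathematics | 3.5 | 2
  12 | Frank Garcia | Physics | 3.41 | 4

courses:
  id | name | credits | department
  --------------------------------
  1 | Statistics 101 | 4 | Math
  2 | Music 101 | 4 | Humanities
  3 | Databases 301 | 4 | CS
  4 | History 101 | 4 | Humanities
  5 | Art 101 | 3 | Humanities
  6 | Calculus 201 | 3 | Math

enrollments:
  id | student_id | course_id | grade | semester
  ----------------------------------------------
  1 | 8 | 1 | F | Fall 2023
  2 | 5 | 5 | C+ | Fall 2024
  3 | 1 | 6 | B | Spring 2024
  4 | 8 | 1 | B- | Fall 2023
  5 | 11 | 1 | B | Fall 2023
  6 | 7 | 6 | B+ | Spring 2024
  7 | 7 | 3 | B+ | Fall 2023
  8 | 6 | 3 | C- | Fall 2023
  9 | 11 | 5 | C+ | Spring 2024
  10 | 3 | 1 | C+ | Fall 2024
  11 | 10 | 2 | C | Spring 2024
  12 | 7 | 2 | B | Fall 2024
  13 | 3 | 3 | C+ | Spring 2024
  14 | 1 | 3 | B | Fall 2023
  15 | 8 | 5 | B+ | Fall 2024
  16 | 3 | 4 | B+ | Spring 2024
SELECT c.id, p.name AS course, c.grade FROM enrollments c JOIN courses p ON c.course_id = p.id WHERE p.credits < 4 ORDER BY c.grade DESC

Execution result:
id | course | grade
2 | Art 101 | C+
9 | Art 101 | C+
6 | Calculus 201 | B+
15 | Art 101 | B+
3 | Calculus 201 | B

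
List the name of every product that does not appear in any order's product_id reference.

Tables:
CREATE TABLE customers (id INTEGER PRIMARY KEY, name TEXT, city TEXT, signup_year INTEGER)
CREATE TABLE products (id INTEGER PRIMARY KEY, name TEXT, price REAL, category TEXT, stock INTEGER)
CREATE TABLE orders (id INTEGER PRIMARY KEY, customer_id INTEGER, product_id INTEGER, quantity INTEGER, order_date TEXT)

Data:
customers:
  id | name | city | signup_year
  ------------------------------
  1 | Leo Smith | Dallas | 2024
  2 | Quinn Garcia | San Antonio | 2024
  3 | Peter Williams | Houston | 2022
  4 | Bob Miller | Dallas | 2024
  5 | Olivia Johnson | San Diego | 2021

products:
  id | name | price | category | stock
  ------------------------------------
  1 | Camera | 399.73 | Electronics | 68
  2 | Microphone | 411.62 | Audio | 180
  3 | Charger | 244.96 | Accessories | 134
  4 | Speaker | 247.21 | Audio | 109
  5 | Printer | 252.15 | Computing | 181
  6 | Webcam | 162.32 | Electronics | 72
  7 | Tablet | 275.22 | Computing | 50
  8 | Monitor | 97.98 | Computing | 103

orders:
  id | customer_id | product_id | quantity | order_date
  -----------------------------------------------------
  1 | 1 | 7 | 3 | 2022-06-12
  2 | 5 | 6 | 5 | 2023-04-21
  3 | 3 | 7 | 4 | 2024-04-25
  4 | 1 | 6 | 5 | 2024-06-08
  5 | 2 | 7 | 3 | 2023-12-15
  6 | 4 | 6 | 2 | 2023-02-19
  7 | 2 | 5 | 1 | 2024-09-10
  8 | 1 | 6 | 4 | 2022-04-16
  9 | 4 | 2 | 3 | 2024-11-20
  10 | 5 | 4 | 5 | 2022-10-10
SELECT p.name FROM products p LEFT JOIN orders c ON c.product_id = p.id WHERE c.id IS NULL

Execution result:
name
Camera
Charger
Monitor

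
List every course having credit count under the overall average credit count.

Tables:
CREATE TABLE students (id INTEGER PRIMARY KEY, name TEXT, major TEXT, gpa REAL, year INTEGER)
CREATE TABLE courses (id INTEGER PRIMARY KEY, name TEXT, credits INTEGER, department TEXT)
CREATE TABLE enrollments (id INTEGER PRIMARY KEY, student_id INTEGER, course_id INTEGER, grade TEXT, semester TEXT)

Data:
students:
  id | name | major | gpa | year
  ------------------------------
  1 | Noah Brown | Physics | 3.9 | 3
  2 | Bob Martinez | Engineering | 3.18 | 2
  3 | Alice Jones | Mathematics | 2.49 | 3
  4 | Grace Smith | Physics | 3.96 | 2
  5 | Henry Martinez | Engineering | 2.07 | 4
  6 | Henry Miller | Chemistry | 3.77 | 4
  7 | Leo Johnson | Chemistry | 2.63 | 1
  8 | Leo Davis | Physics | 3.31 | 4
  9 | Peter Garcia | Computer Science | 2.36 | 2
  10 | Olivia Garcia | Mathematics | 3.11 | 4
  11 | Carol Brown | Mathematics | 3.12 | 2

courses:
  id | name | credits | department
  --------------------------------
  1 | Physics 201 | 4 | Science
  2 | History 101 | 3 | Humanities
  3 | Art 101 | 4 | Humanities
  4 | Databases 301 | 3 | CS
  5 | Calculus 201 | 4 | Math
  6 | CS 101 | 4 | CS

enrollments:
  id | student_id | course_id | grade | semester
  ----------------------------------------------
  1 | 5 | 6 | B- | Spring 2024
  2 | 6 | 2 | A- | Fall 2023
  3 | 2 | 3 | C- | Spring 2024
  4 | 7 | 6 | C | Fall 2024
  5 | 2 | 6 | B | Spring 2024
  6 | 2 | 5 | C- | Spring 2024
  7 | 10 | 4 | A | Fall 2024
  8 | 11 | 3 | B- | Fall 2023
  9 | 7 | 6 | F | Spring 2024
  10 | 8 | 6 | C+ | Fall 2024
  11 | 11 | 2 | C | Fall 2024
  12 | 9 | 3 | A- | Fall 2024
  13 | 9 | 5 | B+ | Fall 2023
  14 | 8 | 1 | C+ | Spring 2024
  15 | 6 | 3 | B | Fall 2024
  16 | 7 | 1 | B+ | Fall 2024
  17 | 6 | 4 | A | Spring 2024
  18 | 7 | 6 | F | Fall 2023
SELECT name, credits FROM courses WHERE credits < (SELECT AVG(credits) FROM courses)

Execution result:
name | credits
History 101 | 3
Databases 301 | 3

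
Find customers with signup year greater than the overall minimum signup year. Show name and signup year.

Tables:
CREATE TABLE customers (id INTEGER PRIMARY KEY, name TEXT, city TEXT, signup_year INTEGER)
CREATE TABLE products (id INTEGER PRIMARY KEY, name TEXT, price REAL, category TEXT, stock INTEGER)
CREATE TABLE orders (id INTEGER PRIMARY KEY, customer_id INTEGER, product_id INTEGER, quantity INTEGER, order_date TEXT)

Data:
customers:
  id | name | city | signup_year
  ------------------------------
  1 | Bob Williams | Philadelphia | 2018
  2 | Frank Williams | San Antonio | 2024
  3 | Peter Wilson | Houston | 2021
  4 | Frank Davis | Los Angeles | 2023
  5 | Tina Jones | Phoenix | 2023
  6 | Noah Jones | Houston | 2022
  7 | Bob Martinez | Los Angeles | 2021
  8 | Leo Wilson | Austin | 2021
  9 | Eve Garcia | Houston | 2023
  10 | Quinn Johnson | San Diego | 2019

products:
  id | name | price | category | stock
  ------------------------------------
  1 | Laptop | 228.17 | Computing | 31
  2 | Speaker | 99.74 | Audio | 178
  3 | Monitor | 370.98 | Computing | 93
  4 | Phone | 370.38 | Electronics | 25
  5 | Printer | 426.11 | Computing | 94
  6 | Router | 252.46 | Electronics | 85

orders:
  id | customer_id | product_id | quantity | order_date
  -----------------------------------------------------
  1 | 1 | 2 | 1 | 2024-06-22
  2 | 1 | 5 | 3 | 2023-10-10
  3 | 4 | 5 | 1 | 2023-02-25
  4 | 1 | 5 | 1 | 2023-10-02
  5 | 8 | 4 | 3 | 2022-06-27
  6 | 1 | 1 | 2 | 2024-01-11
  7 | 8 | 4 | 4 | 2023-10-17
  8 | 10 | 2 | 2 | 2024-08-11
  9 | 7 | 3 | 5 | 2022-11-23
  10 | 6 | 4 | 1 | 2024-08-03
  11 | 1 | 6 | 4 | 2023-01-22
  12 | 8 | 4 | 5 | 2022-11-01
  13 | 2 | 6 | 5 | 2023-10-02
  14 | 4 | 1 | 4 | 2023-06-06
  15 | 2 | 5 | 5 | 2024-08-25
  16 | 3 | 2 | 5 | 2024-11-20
SELECT name, signup_year FROM customers WHERE signup_year > (SELECT MIN(signup_year) FROM customers)

Execution result:
name | signup_year
Frank Williams | 2024
Peter Wilson | 2021
Frank Davis | 2023
Tina Jones | 2023
Noah Jones | 2022
Bob Martinez | 2021
Leo Wilson | 2021
Eve Garcia | 2023
Quinn Johnson | 2019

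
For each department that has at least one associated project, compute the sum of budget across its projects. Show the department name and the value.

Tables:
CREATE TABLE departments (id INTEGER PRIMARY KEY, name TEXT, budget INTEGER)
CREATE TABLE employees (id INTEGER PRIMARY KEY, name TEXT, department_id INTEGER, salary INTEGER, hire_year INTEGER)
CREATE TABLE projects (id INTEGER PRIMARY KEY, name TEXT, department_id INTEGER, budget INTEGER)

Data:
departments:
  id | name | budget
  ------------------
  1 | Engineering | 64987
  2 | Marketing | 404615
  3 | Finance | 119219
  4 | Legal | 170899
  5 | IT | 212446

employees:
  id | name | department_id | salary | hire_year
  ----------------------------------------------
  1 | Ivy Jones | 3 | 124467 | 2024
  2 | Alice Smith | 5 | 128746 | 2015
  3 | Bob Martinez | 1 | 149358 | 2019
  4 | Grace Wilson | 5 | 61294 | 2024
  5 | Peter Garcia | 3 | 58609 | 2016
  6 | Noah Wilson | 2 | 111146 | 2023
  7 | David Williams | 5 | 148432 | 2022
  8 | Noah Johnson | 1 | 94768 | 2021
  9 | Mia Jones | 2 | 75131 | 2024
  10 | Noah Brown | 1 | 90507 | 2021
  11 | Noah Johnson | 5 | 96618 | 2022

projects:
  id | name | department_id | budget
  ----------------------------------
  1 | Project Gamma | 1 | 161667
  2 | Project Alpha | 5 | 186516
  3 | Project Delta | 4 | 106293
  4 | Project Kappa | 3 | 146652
SELECT p.name, SUM(c.budget) AS sum_budget FROM projects c JOIN departments p ON c.department_id = p.id GROUP BY p.id, p.name

Execution result:
name | sum_budget
Engineering | 161667
Finance | 146652
Legal | 106293
IT | 186516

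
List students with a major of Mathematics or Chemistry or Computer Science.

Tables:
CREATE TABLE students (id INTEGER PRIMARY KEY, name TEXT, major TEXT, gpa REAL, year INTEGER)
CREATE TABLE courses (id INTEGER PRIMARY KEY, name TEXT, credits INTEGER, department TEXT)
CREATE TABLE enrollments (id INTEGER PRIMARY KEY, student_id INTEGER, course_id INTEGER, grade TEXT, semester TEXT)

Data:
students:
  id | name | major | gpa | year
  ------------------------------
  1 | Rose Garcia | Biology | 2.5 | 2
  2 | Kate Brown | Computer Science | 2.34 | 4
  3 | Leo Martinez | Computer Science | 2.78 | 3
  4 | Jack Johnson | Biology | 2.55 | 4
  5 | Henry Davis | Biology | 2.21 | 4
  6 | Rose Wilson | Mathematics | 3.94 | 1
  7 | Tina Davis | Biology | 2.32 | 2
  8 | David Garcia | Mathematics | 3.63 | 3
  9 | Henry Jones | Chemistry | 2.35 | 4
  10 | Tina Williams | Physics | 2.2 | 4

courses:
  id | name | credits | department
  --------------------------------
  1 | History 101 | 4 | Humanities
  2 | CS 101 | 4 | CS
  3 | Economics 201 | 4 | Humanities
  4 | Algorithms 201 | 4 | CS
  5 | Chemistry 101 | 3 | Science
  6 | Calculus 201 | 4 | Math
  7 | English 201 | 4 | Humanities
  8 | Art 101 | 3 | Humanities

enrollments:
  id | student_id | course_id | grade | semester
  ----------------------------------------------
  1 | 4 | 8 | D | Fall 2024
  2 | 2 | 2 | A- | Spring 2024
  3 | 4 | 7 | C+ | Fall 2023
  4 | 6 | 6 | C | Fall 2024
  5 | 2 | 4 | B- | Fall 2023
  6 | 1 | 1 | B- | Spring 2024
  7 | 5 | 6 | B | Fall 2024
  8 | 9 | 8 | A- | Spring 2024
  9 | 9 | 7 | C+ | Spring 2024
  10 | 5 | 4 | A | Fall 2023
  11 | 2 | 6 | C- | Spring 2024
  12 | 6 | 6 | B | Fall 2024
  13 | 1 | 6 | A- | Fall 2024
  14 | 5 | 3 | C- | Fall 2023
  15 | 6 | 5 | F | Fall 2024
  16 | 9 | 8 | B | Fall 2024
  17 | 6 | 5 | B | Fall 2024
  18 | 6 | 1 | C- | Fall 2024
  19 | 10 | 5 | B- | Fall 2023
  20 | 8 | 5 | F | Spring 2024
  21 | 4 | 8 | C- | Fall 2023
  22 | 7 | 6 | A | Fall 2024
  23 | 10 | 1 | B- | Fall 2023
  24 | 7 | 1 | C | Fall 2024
SELECT name, major FROM students WHERE major IN ('Mathematics', 'Chemistry', 'Computer Science')

Execution result:
name | major
Kate Brown | Computer Science
Leo Martinez | Computer Science
Rose Wilson | Mathematics
David Garcia | Mathematics
Henry Jones | Chemistry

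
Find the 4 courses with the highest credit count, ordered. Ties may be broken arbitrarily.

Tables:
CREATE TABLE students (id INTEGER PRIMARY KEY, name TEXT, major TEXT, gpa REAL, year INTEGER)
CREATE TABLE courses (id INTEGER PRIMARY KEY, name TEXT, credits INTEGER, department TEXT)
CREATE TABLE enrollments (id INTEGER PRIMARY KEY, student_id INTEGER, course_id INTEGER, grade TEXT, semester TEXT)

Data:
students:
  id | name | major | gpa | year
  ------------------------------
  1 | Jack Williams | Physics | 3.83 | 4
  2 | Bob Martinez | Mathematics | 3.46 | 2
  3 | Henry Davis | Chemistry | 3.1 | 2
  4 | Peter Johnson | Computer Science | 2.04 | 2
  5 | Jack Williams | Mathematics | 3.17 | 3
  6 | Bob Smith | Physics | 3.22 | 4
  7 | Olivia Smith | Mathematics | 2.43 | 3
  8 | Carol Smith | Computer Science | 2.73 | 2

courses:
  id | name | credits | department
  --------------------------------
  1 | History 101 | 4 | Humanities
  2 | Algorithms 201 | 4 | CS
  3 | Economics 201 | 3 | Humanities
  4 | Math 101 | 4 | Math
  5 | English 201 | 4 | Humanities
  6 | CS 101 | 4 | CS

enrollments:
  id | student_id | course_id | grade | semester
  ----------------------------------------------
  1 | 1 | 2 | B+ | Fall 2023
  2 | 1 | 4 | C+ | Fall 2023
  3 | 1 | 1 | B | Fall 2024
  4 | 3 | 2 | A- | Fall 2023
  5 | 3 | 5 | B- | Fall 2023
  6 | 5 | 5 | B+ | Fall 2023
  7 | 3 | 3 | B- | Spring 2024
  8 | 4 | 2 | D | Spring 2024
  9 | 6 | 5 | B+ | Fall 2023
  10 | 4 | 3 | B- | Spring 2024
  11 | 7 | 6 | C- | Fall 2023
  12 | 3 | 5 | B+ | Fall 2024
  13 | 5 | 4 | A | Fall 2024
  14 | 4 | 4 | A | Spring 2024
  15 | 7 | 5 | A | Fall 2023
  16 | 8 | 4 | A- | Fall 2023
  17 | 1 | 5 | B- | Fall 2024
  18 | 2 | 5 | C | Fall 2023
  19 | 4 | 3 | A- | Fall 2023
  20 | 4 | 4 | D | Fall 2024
SELECT name, credits FROM courses ORDER BY credits DESC LIMIT 4

Execution result:
name | credits
History 101 | 4
Algorithms 201 | 4
Math 101 | 4
English 201 | 4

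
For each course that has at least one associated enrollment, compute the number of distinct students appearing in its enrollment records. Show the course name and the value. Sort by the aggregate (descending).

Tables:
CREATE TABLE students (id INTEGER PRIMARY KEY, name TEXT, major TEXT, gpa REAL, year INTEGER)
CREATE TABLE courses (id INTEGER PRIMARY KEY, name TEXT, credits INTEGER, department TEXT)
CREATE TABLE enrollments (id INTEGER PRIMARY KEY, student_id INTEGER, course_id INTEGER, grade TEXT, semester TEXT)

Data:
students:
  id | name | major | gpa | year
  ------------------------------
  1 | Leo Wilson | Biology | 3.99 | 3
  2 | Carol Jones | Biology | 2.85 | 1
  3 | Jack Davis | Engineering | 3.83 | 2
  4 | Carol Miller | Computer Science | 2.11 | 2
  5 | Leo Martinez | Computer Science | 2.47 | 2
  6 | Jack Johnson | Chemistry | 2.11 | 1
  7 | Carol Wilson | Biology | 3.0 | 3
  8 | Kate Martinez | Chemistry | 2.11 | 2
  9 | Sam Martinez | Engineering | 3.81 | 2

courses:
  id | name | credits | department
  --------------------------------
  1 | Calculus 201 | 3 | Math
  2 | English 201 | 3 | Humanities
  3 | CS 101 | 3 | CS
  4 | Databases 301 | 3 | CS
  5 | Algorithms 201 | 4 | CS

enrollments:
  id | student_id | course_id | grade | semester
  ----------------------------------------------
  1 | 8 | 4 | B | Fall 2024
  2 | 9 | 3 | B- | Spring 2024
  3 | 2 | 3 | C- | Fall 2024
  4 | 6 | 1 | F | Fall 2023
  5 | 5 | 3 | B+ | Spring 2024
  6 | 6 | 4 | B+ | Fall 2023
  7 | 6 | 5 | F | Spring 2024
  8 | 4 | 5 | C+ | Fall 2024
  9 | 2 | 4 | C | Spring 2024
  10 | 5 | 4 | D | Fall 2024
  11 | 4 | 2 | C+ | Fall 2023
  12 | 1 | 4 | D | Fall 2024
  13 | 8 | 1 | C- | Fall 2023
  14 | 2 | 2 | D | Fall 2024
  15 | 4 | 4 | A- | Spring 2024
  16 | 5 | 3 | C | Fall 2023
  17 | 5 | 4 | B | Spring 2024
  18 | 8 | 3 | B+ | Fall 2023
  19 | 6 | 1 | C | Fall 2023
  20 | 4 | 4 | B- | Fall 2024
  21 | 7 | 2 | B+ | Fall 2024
SELECT p.name, COUNT(DISTINCT c.student_id) AS distinct_student_count FROM enrollments c JOIN courses p ON c.course_id = p.id GROUP BY p.id, p.name ORDER BY distinct_student_count DESC

Execution result:
name | distinct_student_count
Databases 301 | 6
CS 101 | 4
English 201 | 3
Calculus 201 | 2
Algorithms 201 | 2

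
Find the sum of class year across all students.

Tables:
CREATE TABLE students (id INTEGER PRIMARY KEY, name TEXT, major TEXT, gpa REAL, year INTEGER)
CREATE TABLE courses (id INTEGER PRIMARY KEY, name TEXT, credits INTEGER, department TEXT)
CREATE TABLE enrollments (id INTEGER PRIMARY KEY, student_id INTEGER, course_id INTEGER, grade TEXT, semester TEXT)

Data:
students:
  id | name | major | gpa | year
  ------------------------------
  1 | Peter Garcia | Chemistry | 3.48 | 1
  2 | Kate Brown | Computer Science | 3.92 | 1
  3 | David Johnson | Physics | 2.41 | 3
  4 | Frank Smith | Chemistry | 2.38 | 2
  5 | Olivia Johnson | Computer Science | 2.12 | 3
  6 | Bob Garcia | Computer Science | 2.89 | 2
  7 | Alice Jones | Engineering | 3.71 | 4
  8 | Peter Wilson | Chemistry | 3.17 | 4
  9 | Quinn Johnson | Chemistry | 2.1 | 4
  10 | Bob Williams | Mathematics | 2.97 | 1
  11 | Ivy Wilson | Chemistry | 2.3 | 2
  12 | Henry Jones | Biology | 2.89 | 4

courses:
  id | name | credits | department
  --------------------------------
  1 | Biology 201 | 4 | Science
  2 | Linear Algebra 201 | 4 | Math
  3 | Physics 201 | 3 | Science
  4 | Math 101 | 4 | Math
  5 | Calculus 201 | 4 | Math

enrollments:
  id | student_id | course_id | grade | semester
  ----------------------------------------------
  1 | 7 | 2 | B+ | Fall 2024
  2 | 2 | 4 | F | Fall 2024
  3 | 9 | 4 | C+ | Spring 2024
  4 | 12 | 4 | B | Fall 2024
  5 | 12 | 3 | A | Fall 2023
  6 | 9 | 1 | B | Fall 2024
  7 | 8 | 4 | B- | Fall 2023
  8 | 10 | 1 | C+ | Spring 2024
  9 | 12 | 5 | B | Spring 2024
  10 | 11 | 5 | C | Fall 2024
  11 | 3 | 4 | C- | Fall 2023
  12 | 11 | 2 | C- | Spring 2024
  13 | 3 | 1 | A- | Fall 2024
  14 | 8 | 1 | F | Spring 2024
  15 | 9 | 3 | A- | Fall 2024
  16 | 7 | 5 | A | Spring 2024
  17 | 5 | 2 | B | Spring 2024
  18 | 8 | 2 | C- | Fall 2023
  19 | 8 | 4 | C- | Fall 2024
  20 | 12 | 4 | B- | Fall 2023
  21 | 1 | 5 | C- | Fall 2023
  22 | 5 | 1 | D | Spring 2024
SELECT SUM(year) FROM students

Execution result:
31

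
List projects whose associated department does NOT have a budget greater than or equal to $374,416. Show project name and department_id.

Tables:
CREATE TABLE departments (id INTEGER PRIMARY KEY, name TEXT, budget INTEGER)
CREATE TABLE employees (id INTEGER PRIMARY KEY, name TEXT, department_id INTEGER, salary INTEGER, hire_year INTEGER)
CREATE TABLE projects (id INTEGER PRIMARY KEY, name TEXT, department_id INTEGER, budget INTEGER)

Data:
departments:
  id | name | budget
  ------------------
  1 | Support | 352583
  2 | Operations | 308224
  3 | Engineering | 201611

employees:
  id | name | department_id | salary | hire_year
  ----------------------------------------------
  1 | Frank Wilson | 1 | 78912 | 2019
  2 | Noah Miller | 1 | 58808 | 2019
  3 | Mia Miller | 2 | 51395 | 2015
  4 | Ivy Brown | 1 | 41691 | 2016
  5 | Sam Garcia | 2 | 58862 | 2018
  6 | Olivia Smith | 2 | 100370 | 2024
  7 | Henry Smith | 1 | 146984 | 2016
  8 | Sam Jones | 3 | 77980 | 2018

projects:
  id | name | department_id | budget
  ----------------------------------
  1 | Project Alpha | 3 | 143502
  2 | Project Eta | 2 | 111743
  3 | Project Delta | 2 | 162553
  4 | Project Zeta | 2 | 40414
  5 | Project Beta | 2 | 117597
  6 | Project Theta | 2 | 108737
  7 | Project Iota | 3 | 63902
SELECT name, department_id FROM projects WHERE department_id NOT IN (SELECT id FROM departments WHERE budget >= 374416)

Execution result:
name | department_id
Project Alpha | 3
Project Eta | 2
Project Delta | 2
Project Zeta | 2
Project Beta | 2
Project Theta | 2
Project Iota | 3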